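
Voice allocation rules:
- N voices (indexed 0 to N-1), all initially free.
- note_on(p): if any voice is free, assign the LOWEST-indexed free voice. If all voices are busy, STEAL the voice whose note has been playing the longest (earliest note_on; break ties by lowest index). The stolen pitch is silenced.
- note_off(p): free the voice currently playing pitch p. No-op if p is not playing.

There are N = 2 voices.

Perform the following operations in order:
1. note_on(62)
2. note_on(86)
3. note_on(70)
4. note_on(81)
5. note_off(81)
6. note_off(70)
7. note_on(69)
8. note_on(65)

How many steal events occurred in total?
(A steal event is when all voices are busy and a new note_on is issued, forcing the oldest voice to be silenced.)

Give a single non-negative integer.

Op 1: note_on(62): voice 0 is free -> assigned | voices=[62 -]
Op 2: note_on(86): voice 1 is free -> assigned | voices=[62 86]
Op 3: note_on(70): all voices busy, STEAL voice 0 (pitch 62, oldest) -> assign | voices=[70 86]
Op 4: note_on(81): all voices busy, STEAL voice 1 (pitch 86, oldest) -> assign | voices=[70 81]
Op 5: note_off(81): free voice 1 | voices=[70 -]
Op 6: note_off(70): free voice 0 | voices=[- -]
Op 7: note_on(69): voice 0 is free -> assigned | voices=[69 -]
Op 8: note_on(65): voice 1 is free -> assigned | voices=[69 65]

Answer: 2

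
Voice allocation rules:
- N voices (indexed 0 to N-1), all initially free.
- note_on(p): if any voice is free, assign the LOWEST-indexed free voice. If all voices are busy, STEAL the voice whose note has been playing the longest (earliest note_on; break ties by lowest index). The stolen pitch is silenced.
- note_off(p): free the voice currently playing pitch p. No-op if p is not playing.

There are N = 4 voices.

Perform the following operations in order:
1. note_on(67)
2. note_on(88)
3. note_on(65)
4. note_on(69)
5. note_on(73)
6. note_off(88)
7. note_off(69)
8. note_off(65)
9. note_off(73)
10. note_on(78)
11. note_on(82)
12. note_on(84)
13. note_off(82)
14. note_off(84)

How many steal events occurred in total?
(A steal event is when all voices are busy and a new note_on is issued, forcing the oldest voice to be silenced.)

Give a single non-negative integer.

Op 1: note_on(67): voice 0 is free -> assigned | voices=[67 - - -]
Op 2: note_on(88): voice 1 is free -> assigned | voices=[67 88 - -]
Op 3: note_on(65): voice 2 is free -> assigned | voices=[67 88 65 -]
Op 4: note_on(69): voice 3 is free -> assigned | voices=[67 88 65 69]
Op 5: note_on(73): all voices busy, STEAL voice 0 (pitch 67, oldest) -> assign | voices=[73 88 65 69]
Op 6: note_off(88): free voice 1 | voices=[73 - 65 69]
Op 7: note_off(69): free voice 3 | voices=[73 - 65 -]
Op 8: note_off(65): free voice 2 | voices=[73 - - -]
Op 9: note_off(73): free voice 0 | voices=[- - - -]
Op 10: note_on(78): voice 0 is free -> assigned | voices=[78 - - -]
Op 11: note_on(82): voice 1 is free -> assigned | voices=[78 82 - -]
Op 12: note_on(84): voice 2 is free -> assigned | voices=[78 82 84 -]
Op 13: note_off(82): free voice 1 | voices=[78 - 84 -]
Op 14: note_off(84): free voice 2 | voices=[78 - - -]

Answer: 1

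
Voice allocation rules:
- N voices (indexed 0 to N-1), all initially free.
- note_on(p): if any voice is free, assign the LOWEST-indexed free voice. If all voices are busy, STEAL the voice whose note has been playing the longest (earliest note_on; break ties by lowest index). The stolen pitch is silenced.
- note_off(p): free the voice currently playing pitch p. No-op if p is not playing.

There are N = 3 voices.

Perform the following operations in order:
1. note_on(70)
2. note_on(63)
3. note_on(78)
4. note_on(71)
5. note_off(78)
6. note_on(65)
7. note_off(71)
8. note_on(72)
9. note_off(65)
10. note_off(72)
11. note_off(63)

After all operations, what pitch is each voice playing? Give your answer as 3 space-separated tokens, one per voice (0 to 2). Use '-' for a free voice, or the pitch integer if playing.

Answer: - - -

Derivation:
Op 1: note_on(70): voice 0 is free -> assigned | voices=[70 - -]
Op 2: note_on(63): voice 1 is free -> assigned | voices=[70 63 -]
Op 3: note_on(78): voice 2 is free -> assigned | voices=[70 63 78]
Op 4: note_on(71): all voices busy, STEAL voice 0 (pitch 70, oldest) -> assign | voices=[71 63 78]
Op 5: note_off(78): free voice 2 | voices=[71 63 -]
Op 6: note_on(65): voice 2 is free -> assigned | voices=[71 63 65]
Op 7: note_off(71): free voice 0 | voices=[- 63 65]
Op 8: note_on(72): voice 0 is free -> assigned | voices=[72 63 65]
Op 9: note_off(65): free voice 2 | voices=[72 63 -]
Op 10: note_off(72): free voice 0 | voices=[- 63 -]
Op 11: note_off(63): free voice 1 | voices=[- - -]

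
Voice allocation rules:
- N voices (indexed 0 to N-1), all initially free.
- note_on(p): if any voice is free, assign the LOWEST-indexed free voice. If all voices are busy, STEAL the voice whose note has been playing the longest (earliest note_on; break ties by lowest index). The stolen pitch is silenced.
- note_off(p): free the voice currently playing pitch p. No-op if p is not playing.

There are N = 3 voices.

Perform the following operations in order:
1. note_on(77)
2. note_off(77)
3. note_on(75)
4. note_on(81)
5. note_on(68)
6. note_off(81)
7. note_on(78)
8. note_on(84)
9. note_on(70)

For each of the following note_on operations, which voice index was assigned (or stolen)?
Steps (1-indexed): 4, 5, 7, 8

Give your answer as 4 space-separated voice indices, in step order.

Op 1: note_on(77): voice 0 is free -> assigned | voices=[77 - -]
Op 2: note_off(77): free voice 0 | voices=[- - -]
Op 3: note_on(75): voice 0 is free -> assigned | voices=[75 - -]
Op 4: note_on(81): voice 1 is free -> assigned | voices=[75 81 -]
Op 5: note_on(68): voice 2 is free -> assigned | voices=[75 81 68]
Op 6: note_off(81): free voice 1 | voices=[75 - 68]
Op 7: note_on(78): voice 1 is free -> assigned | voices=[75 78 68]
Op 8: note_on(84): all voices busy, STEAL voice 0 (pitch 75, oldest) -> assign | voices=[84 78 68]
Op 9: note_on(70): all voices busy, STEAL voice 2 (pitch 68, oldest) -> assign | voices=[84 78 70]

Answer: 1 2 1 0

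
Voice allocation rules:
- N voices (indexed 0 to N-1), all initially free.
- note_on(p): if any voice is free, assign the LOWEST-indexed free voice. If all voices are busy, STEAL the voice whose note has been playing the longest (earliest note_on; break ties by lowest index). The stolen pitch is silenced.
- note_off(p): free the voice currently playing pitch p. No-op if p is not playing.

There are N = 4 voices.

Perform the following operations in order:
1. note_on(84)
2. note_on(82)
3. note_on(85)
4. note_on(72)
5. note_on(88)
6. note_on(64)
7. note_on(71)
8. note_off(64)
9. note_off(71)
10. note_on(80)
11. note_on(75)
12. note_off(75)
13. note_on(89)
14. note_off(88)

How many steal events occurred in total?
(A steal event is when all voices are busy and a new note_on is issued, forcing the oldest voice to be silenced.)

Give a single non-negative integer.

Answer: 3

Derivation:
Op 1: note_on(84): voice 0 is free -> assigned | voices=[84 - - -]
Op 2: note_on(82): voice 1 is free -> assigned | voices=[84 82 - -]
Op 3: note_on(85): voice 2 is free -> assigned | voices=[84 82 85 -]
Op 4: note_on(72): voice 3 is free -> assigned | voices=[84 82 85 72]
Op 5: note_on(88): all voices busy, STEAL voice 0 (pitch 84, oldest) -> assign | voices=[88 82 85 72]
Op 6: note_on(64): all voices busy, STEAL voice 1 (pitch 82, oldest) -> assign | voices=[88 64 85 72]
Op 7: note_on(71): all voices busy, STEAL voice 2 (pitch 85, oldest) -> assign | voices=[88 64 71 72]
Op 8: note_off(64): free voice 1 | voices=[88 - 71 72]
Op 9: note_off(71): free voice 2 | voices=[88 - - 72]
Op 10: note_on(80): voice 1 is free -> assigned | voices=[88 80 - 72]
Op 11: note_on(75): voice 2 is free -> assigned | voices=[88 80 75 72]
Op 12: note_off(75): free voice 2 | voices=[88 80 - 72]
Op 13: note_on(89): voice 2 is free -> assigned | voices=[88 80 89 72]
Op 14: note_off(88): free voice 0 | voices=[- 80 89 72]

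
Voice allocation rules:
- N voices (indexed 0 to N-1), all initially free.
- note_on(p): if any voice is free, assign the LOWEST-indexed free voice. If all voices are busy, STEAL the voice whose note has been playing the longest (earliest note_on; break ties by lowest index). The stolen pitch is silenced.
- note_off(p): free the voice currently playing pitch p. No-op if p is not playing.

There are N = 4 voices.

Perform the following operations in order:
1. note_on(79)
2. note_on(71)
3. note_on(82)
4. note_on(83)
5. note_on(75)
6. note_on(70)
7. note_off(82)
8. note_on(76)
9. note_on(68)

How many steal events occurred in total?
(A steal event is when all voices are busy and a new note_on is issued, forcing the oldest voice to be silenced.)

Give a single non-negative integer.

Answer: 3

Derivation:
Op 1: note_on(79): voice 0 is free -> assigned | voices=[79 - - -]
Op 2: note_on(71): voice 1 is free -> assigned | voices=[79 71 - -]
Op 3: note_on(82): voice 2 is free -> assigned | voices=[79 71 82 -]
Op 4: note_on(83): voice 3 is free -> assigned | voices=[79 71 82 83]
Op 5: note_on(75): all voices busy, STEAL voice 0 (pitch 79, oldest) -> assign | voices=[75 71 82 83]
Op 6: note_on(70): all voices busy, STEAL voice 1 (pitch 71, oldest) -> assign | voices=[75 70 82 83]
Op 7: note_off(82): free voice 2 | voices=[75 70 - 83]
Op 8: note_on(76): voice 2 is free -> assigned | voices=[75 70 76 83]
Op 9: note_on(68): all voices busy, STEAL voice 3 (pitch 83, oldest) -> assign | voices=[75 70 76 68]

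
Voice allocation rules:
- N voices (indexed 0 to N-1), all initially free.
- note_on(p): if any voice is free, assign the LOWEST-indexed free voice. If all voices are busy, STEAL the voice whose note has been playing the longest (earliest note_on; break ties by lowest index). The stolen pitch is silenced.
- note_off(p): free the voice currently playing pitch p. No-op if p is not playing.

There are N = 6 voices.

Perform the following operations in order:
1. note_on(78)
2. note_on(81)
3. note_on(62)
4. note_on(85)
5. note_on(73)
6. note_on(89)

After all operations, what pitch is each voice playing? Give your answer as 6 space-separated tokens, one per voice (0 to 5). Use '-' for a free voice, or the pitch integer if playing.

Answer: 78 81 62 85 73 89

Derivation:
Op 1: note_on(78): voice 0 is free -> assigned | voices=[78 - - - - -]
Op 2: note_on(81): voice 1 is free -> assigned | voices=[78 81 - - - -]
Op 3: note_on(62): voice 2 is free -> assigned | voices=[78 81 62 - - -]
Op 4: note_on(85): voice 3 is free -> assigned | voices=[78 81 62 85 - -]
Op 5: note_on(73): voice 4 is free -> assigned | voices=[78 81 62 85 73 -]
Op 6: note_on(89): voice 5 is free -> assigned | voices=[78 81 62 85 73 89]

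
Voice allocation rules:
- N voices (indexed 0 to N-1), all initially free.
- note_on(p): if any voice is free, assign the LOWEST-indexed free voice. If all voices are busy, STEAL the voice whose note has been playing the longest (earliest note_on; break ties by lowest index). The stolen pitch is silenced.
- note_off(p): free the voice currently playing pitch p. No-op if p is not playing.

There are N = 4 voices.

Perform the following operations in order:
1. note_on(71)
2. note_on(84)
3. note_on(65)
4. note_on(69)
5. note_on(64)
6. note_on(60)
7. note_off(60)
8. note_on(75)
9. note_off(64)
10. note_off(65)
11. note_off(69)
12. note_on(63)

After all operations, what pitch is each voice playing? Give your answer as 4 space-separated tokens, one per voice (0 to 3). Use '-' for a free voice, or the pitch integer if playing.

Answer: 63 75 - -

Derivation:
Op 1: note_on(71): voice 0 is free -> assigned | voices=[71 - - -]
Op 2: note_on(84): voice 1 is free -> assigned | voices=[71 84 - -]
Op 3: note_on(65): voice 2 is free -> assigned | voices=[71 84 65 -]
Op 4: note_on(69): voice 3 is free -> assigned | voices=[71 84 65 69]
Op 5: note_on(64): all voices busy, STEAL voice 0 (pitch 71, oldest) -> assign | voices=[64 84 65 69]
Op 6: note_on(60): all voices busy, STEAL voice 1 (pitch 84, oldest) -> assign | voices=[64 60 65 69]
Op 7: note_off(60): free voice 1 | voices=[64 - 65 69]
Op 8: note_on(75): voice 1 is free -> assigned | voices=[64 75 65 69]
Op 9: note_off(64): free voice 0 | voices=[- 75 65 69]
Op 10: note_off(65): free voice 2 | voices=[- 75 - 69]
Op 11: note_off(69): free voice 3 | voices=[- 75 - -]
Op 12: note_on(63): voice 0 is free -> assigned | voices=[63 75 - -]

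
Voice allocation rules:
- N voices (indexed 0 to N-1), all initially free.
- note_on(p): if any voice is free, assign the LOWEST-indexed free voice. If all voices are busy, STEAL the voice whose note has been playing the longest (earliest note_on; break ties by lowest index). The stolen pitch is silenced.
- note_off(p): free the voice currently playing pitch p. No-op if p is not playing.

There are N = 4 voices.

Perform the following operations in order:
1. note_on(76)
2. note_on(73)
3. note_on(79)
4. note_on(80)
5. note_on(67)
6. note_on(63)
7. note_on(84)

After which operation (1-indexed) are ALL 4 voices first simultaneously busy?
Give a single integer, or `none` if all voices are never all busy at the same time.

Answer: 4

Derivation:
Op 1: note_on(76): voice 0 is free -> assigned | voices=[76 - - -]
Op 2: note_on(73): voice 1 is free -> assigned | voices=[76 73 - -]
Op 3: note_on(79): voice 2 is free -> assigned | voices=[76 73 79 -]
Op 4: note_on(80): voice 3 is free -> assigned | voices=[76 73 79 80]
Op 5: note_on(67): all voices busy, STEAL voice 0 (pitch 76, oldest) -> assign | voices=[67 73 79 80]
Op 6: note_on(63): all voices busy, STEAL voice 1 (pitch 73, oldest) -> assign | voices=[67 63 79 80]
Op 7: note_on(84): all voices busy, STEAL voice 2 (pitch 79, oldest) -> assign | voices=[67 63 84 80]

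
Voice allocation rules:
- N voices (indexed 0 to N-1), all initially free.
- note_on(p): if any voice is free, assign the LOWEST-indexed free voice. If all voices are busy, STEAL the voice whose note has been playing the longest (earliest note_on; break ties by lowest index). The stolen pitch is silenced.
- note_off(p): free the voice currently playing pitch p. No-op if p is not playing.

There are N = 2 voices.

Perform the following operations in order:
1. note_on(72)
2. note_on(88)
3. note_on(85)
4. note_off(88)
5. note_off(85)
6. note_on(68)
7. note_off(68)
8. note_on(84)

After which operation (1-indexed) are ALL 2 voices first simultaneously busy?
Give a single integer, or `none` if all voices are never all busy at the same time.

Op 1: note_on(72): voice 0 is free -> assigned | voices=[72 -]
Op 2: note_on(88): voice 1 is free -> assigned | voices=[72 88]
Op 3: note_on(85): all voices busy, STEAL voice 0 (pitch 72, oldest) -> assign | voices=[85 88]
Op 4: note_off(88): free voice 1 | voices=[85 -]
Op 5: note_off(85): free voice 0 | voices=[- -]
Op 6: note_on(68): voice 0 is free -> assigned | voices=[68 -]
Op 7: note_off(68): free voice 0 | voices=[- -]
Op 8: note_on(84): voice 0 is free -> assigned | voices=[84 -]

Answer: 2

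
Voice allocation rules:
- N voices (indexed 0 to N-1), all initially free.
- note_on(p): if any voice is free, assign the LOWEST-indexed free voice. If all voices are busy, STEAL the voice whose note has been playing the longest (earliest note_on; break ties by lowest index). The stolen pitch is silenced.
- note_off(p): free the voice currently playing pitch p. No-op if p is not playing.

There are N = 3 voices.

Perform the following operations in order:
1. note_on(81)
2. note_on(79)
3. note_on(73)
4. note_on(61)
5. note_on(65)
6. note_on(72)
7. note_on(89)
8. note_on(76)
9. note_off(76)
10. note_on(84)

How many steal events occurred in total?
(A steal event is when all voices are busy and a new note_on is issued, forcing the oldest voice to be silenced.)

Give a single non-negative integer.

Answer: 5

Derivation:
Op 1: note_on(81): voice 0 is free -> assigned | voices=[81 - -]
Op 2: note_on(79): voice 1 is free -> assigned | voices=[81 79 -]
Op 3: note_on(73): voice 2 is free -> assigned | voices=[81 79 73]
Op 4: note_on(61): all voices busy, STEAL voice 0 (pitch 81, oldest) -> assign | voices=[61 79 73]
Op 5: note_on(65): all voices busy, STEAL voice 1 (pitch 79, oldest) -> assign | voices=[61 65 73]
Op 6: note_on(72): all voices busy, STEAL voice 2 (pitch 73, oldest) -> assign | voices=[61 65 72]
Op 7: note_on(89): all voices busy, STEAL voice 0 (pitch 61, oldest) -> assign | voices=[89 65 72]
Op 8: note_on(76): all voices busy, STEAL voice 1 (pitch 65, oldest) -> assign | voices=[89 76 72]
Op 9: note_off(76): free voice 1 | voices=[89 - 72]
Op 10: note_on(84): voice 1 is free -> assigned | voices=[89 84 72]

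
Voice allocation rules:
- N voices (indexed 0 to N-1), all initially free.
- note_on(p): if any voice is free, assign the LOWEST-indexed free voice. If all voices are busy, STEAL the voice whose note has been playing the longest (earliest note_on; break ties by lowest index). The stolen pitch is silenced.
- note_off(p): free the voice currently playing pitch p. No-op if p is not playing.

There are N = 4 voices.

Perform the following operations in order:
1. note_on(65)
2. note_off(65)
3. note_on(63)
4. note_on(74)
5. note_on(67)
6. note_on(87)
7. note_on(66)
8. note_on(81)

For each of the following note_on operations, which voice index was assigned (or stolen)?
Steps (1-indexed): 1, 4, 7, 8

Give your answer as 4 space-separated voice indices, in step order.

Answer: 0 1 0 1

Derivation:
Op 1: note_on(65): voice 0 is free -> assigned | voices=[65 - - -]
Op 2: note_off(65): free voice 0 | voices=[- - - -]
Op 3: note_on(63): voice 0 is free -> assigned | voices=[63 - - -]
Op 4: note_on(74): voice 1 is free -> assigned | voices=[63 74 - -]
Op 5: note_on(67): voice 2 is free -> assigned | voices=[63 74 67 -]
Op 6: note_on(87): voice 3 is free -> assigned | voices=[63 74 67 87]
Op 7: note_on(66): all voices busy, STEAL voice 0 (pitch 63, oldest) -> assign | voices=[66 74 67 87]
Op 8: note_on(81): all voices busy, STEAL voice 1 (pitch 74, oldest) -> assign | voices=[66 81 67 87]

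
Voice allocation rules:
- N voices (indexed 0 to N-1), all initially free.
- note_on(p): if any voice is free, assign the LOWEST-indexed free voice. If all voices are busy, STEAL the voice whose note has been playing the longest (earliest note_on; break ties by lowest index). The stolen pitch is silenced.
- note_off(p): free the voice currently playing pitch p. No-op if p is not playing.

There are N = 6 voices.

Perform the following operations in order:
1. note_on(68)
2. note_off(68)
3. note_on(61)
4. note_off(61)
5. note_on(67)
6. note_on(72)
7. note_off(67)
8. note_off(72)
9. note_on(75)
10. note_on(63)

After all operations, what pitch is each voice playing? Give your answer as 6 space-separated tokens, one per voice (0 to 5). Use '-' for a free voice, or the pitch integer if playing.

Op 1: note_on(68): voice 0 is free -> assigned | voices=[68 - - - - -]
Op 2: note_off(68): free voice 0 | voices=[- - - - - -]
Op 3: note_on(61): voice 0 is free -> assigned | voices=[61 - - - - -]
Op 4: note_off(61): free voice 0 | voices=[- - - - - -]
Op 5: note_on(67): voice 0 is free -> assigned | voices=[67 - - - - -]
Op 6: note_on(72): voice 1 is free -> assigned | voices=[67 72 - - - -]
Op 7: note_off(67): free voice 0 | voices=[- 72 - - - -]
Op 8: note_off(72): free voice 1 | voices=[- - - - - -]
Op 9: note_on(75): voice 0 is free -> assigned | voices=[75 - - - - -]
Op 10: note_on(63): voice 1 is free -> assigned | voices=[75 63 - - - -]

Answer: 75 63 - - - -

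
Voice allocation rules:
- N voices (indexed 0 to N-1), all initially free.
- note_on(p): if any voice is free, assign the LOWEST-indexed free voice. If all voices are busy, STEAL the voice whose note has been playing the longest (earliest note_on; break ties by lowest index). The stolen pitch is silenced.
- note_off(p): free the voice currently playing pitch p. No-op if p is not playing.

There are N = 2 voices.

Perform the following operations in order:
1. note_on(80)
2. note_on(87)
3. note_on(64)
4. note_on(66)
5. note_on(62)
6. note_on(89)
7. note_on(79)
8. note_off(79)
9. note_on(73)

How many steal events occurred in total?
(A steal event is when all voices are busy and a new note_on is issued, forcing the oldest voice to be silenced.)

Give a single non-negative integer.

Op 1: note_on(80): voice 0 is free -> assigned | voices=[80 -]
Op 2: note_on(87): voice 1 is free -> assigned | voices=[80 87]
Op 3: note_on(64): all voices busy, STEAL voice 0 (pitch 80, oldest) -> assign | voices=[64 87]
Op 4: note_on(66): all voices busy, STEAL voice 1 (pitch 87, oldest) -> assign | voices=[64 66]
Op 5: note_on(62): all voices busy, STEAL voice 0 (pitch 64, oldest) -> assign | voices=[62 66]
Op 6: note_on(89): all voices busy, STEAL voice 1 (pitch 66, oldest) -> assign | voices=[62 89]
Op 7: note_on(79): all voices busy, STEAL voice 0 (pitch 62, oldest) -> assign | voices=[79 89]
Op 8: note_off(79): free voice 0 | voices=[- 89]
Op 9: note_on(73): voice 0 is free -> assigned | voices=[73 89]

Answer: 5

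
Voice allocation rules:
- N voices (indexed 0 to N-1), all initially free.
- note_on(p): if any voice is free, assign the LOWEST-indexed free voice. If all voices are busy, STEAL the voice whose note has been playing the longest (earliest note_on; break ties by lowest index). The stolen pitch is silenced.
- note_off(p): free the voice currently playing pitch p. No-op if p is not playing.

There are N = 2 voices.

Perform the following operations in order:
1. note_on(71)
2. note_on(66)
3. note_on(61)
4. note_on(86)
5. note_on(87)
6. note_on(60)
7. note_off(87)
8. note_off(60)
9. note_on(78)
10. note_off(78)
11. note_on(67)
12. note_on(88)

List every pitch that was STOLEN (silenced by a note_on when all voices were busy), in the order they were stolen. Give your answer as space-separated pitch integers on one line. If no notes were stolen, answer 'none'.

Op 1: note_on(71): voice 0 is free -> assigned | voices=[71 -]
Op 2: note_on(66): voice 1 is free -> assigned | voices=[71 66]
Op 3: note_on(61): all voices busy, STEAL voice 0 (pitch 71, oldest) -> assign | voices=[61 66]
Op 4: note_on(86): all voices busy, STEAL voice 1 (pitch 66, oldest) -> assign | voices=[61 86]
Op 5: note_on(87): all voices busy, STEAL voice 0 (pitch 61, oldest) -> assign | voices=[87 86]
Op 6: note_on(60): all voices busy, STEAL voice 1 (pitch 86, oldest) -> assign | voices=[87 60]
Op 7: note_off(87): free voice 0 | voices=[- 60]
Op 8: note_off(60): free voice 1 | voices=[- -]
Op 9: note_on(78): voice 0 is free -> assigned | voices=[78 -]
Op 10: note_off(78): free voice 0 | voices=[- -]
Op 11: note_on(67): voice 0 is free -> assigned | voices=[67 -]
Op 12: note_on(88): voice 1 is free -> assigned | voices=[67 88]

Answer: 71 66 61 86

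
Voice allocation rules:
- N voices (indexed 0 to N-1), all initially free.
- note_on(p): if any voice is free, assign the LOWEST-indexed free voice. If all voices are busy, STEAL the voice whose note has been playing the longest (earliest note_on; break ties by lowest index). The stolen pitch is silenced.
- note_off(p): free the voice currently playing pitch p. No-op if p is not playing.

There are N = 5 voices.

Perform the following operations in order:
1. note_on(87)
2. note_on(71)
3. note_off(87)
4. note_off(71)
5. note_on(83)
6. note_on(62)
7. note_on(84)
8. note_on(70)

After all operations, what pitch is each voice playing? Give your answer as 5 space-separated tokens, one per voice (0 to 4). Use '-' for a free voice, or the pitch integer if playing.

Op 1: note_on(87): voice 0 is free -> assigned | voices=[87 - - - -]
Op 2: note_on(71): voice 1 is free -> assigned | voices=[87 71 - - -]
Op 3: note_off(87): free voice 0 | voices=[- 71 - - -]
Op 4: note_off(71): free voice 1 | voices=[- - - - -]
Op 5: note_on(83): voice 0 is free -> assigned | voices=[83 - - - -]
Op 6: note_on(62): voice 1 is free -> assigned | voices=[83 62 - - -]
Op 7: note_on(84): voice 2 is free -> assigned | voices=[83 62 84 - -]
Op 8: note_on(70): voice 3 is free -> assigned | voices=[83 62 84 70 -]

Answer: 83 62 84 70 -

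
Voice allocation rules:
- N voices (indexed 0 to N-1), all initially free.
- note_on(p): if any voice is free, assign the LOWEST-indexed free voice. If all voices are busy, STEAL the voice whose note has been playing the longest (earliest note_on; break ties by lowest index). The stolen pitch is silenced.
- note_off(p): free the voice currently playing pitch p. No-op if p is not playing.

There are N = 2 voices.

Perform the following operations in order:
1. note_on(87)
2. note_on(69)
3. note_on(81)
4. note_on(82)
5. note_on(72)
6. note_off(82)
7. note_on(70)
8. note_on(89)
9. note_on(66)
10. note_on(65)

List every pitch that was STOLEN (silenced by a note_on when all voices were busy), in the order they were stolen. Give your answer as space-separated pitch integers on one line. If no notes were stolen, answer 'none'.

Op 1: note_on(87): voice 0 is free -> assigned | voices=[87 -]
Op 2: note_on(69): voice 1 is free -> assigned | voices=[87 69]
Op 3: note_on(81): all voices busy, STEAL voice 0 (pitch 87, oldest) -> assign | voices=[81 69]
Op 4: note_on(82): all voices busy, STEAL voice 1 (pitch 69, oldest) -> assign | voices=[81 82]
Op 5: note_on(72): all voices busy, STEAL voice 0 (pitch 81, oldest) -> assign | voices=[72 82]
Op 6: note_off(82): free voice 1 | voices=[72 -]
Op 7: note_on(70): voice 1 is free -> assigned | voices=[72 70]
Op 8: note_on(89): all voices busy, STEAL voice 0 (pitch 72, oldest) -> assign | voices=[89 70]
Op 9: note_on(66): all voices busy, STEAL voice 1 (pitch 70, oldest) -> assign | voices=[89 66]
Op 10: note_on(65): all voices busy, STEAL voice 0 (pitch 89, oldest) -> assign | voices=[65 66]

Answer: 87 69 81 72 70 89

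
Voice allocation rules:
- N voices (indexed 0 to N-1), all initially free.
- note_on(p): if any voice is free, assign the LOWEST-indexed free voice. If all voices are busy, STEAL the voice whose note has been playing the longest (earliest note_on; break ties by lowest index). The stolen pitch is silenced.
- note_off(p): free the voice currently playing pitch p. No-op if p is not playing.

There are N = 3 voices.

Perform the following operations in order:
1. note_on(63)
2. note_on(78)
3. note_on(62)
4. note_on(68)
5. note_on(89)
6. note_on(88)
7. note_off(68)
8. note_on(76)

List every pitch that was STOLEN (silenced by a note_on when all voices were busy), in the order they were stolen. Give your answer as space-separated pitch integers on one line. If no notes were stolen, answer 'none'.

Answer: 63 78 62

Derivation:
Op 1: note_on(63): voice 0 is free -> assigned | voices=[63 - -]
Op 2: note_on(78): voice 1 is free -> assigned | voices=[63 78 -]
Op 3: note_on(62): voice 2 is free -> assigned | voices=[63 78 62]
Op 4: note_on(68): all voices busy, STEAL voice 0 (pitch 63, oldest) -> assign | voices=[68 78 62]
Op 5: note_on(89): all voices busy, STEAL voice 1 (pitch 78, oldest) -> assign | voices=[68 89 62]
Op 6: note_on(88): all voices busy, STEAL voice 2 (pitch 62, oldest) -> assign | voices=[68 89 88]
Op 7: note_off(68): free voice 0 | voices=[- 89 88]
Op 8: note_on(76): voice 0 is free -> assigned | voices=[76 89 88]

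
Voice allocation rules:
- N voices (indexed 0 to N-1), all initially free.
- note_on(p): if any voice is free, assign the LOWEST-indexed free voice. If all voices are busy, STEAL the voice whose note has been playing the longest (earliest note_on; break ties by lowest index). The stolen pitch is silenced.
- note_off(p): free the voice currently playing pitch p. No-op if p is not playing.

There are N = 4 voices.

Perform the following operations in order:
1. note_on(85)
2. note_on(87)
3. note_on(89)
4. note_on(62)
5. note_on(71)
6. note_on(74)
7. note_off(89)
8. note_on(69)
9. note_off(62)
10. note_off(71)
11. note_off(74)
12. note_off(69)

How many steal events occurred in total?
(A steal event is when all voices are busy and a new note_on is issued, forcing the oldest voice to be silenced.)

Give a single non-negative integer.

Answer: 2

Derivation:
Op 1: note_on(85): voice 0 is free -> assigned | voices=[85 - - -]
Op 2: note_on(87): voice 1 is free -> assigned | voices=[85 87 - -]
Op 3: note_on(89): voice 2 is free -> assigned | voices=[85 87 89 -]
Op 4: note_on(62): voice 3 is free -> assigned | voices=[85 87 89 62]
Op 5: note_on(71): all voices busy, STEAL voice 0 (pitch 85, oldest) -> assign | voices=[71 87 89 62]
Op 6: note_on(74): all voices busy, STEAL voice 1 (pitch 87, oldest) -> assign | voices=[71 74 89 62]
Op 7: note_off(89): free voice 2 | voices=[71 74 - 62]
Op 8: note_on(69): voice 2 is free -> assigned | voices=[71 74 69 62]
Op 9: note_off(62): free voice 3 | voices=[71 74 69 -]
Op 10: note_off(71): free voice 0 | voices=[- 74 69 -]
Op 11: note_off(74): free voice 1 | voices=[- - 69 -]
Op 12: note_off(69): free voice 2 | voices=[- - - -]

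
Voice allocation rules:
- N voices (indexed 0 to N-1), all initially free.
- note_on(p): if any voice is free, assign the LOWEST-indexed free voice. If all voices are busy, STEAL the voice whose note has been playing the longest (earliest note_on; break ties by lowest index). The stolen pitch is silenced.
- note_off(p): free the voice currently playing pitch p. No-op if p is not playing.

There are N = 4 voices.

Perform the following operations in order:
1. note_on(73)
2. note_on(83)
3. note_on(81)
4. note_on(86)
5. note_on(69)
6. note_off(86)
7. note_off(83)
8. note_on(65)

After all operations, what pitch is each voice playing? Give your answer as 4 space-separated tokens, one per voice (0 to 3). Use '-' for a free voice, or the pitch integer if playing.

Op 1: note_on(73): voice 0 is free -> assigned | voices=[73 - - -]
Op 2: note_on(83): voice 1 is free -> assigned | voices=[73 83 - -]
Op 3: note_on(81): voice 2 is free -> assigned | voices=[73 83 81 -]
Op 4: note_on(86): voice 3 is free -> assigned | voices=[73 83 81 86]
Op 5: note_on(69): all voices busy, STEAL voice 0 (pitch 73, oldest) -> assign | voices=[69 83 81 86]
Op 6: note_off(86): free voice 3 | voices=[69 83 81 -]
Op 7: note_off(83): free voice 1 | voices=[69 - 81 -]
Op 8: note_on(65): voice 1 is free -> assigned | voices=[69 65 81 -]

Answer: 69 65 81 -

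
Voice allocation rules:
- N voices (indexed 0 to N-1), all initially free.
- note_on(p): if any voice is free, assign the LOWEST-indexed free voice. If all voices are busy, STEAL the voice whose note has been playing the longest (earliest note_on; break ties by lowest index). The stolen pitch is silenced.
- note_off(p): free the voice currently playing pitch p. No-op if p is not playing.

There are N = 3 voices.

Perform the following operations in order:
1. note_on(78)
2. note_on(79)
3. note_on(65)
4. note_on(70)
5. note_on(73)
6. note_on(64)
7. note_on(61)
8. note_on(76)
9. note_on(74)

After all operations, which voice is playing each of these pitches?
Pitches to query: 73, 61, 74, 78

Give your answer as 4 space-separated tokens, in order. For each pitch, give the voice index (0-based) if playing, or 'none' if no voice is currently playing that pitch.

Op 1: note_on(78): voice 0 is free -> assigned | voices=[78 - -]
Op 2: note_on(79): voice 1 is free -> assigned | voices=[78 79 -]
Op 3: note_on(65): voice 2 is free -> assigned | voices=[78 79 65]
Op 4: note_on(70): all voices busy, STEAL voice 0 (pitch 78, oldest) -> assign | voices=[70 79 65]
Op 5: note_on(73): all voices busy, STEAL voice 1 (pitch 79, oldest) -> assign | voices=[70 73 65]
Op 6: note_on(64): all voices busy, STEAL voice 2 (pitch 65, oldest) -> assign | voices=[70 73 64]
Op 7: note_on(61): all voices busy, STEAL voice 0 (pitch 70, oldest) -> assign | voices=[61 73 64]
Op 8: note_on(76): all voices busy, STEAL voice 1 (pitch 73, oldest) -> assign | voices=[61 76 64]
Op 9: note_on(74): all voices busy, STEAL voice 2 (pitch 64, oldest) -> assign | voices=[61 76 74]

Answer: none 0 2 none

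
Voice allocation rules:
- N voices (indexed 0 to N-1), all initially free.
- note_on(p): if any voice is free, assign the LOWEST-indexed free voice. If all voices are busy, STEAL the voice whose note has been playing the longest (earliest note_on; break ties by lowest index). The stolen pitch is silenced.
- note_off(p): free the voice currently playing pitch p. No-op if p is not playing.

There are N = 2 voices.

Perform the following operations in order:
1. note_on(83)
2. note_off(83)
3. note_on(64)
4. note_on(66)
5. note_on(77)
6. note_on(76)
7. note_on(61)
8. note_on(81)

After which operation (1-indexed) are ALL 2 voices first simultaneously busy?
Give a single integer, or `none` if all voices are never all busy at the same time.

Op 1: note_on(83): voice 0 is free -> assigned | voices=[83 -]
Op 2: note_off(83): free voice 0 | voices=[- -]
Op 3: note_on(64): voice 0 is free -> assigned | voices=[64 -]
Op 4: note_on(66): voice 1 is free -> assigned | voices=[64 66]
Op 5: note_on(77): all voices busy, STEAL voice 0 (pitch 64, oldest) -> assign | voices=[77 66]
Op 6: note_on(76): all voices busy, STEAL voice 1 (pitch 66, oldest) -> assign | voices=[77 76]
Op 7: note_on(61): all voices busy, STEAL voice 0 (pitch 77, oldest) -> assign | voices=[61 76]
Op 8: note_on(81): all voices busy, STEAL voice 1 (pitch 76, oldest) -> assign | voices=[61 81]

Answer: 4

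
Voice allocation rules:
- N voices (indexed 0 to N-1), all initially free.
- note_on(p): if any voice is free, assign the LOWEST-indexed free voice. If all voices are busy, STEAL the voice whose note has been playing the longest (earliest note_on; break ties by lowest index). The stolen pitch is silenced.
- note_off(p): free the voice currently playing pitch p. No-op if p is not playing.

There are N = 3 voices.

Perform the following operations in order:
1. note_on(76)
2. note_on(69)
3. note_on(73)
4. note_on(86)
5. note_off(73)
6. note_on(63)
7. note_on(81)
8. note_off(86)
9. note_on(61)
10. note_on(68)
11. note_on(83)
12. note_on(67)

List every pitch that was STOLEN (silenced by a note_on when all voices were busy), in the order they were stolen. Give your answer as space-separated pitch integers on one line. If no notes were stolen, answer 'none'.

Answer: 76 69 63 81 61

Derivation:
Op 1: note_on(76): voice 0 is free -> assigned | voices=[76 - -]
Op 2: note_on(69): voice 1 is free -> assigned | voices=[76 69 -]
Op 3: note_on(73): voice 2 is free -> assigned | voices=[76 69 73]
Op 4: note_on(86): all voices busy, STEAL voice 0 (pitch 76, oldest) -> assign | voices=[86 69 73]
Op 5: note_off(73): free voice 2 | voices=[86 69 -]
Op 6: note_on(63): voice 2 is free -> assigned | voices=[86 69 63]
Op 7: note_on(81): all voices busy, STEAL voice 1 (pitch 69, oldest) -> assign | voices=[86 81 63]
Op 8: note_off(86): free voice 0 | voices=[- 81 63]
Op 9: note_on(61): voice 0 is free -> assigned | voices=[61 81 63]
Op 10: note_on(68): all voices busy, STEAL voice 2 (pitch 63, oldest) -> assign | voices=[61 81 68]
Op 11: note_on(83): all voices busy, STEAL voice 1 (pitch 81, oldest) -> assign | voices=[61 83 68]
Op 12: note_on(67): all voices busy, STEAL voice 0 (pitch 61, oldest) -> assign | voices=[67 83 68]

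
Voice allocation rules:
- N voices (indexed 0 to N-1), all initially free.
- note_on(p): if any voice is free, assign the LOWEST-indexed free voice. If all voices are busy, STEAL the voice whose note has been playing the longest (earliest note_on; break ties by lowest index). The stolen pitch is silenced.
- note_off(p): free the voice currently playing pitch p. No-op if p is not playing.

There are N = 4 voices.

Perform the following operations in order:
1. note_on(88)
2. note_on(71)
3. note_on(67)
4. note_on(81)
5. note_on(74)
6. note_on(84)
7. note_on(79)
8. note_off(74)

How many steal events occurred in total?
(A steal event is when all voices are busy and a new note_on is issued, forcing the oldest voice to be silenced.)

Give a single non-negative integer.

Answer: 3

Derivation:
Op 1: note_on(88): voice 0 is free -> assigned | voices=[88 - - -]
Op 2: note_on(71): voice 1 is free -> assigned | voices=[88 71 - -]
Op 3: note_on(67): voice 2 is free -> assigned | voices=[88 71 67 -]
Op 4: note_on(81): voice 3 is free -> assigned | voices=[88 71 67 81]
Op 5: note_on(74): all voices busy, STEAL voice 0 (pitch 88, oldest) -> assign | voices=[74 71 67 81]
Op 6: note_on(84): all voices busy, STEAL voice 1 (pitch 71, oldest) -> assign | voices=[74 84 67 81]
Op 7: note_on(79): all voices busy, STEAL voice 2 (pitch 67, oldest) -> assign | voices=[74 84 79 81]
Op 8: note_off(74): free voice 0 | voices=[- 84 79 81]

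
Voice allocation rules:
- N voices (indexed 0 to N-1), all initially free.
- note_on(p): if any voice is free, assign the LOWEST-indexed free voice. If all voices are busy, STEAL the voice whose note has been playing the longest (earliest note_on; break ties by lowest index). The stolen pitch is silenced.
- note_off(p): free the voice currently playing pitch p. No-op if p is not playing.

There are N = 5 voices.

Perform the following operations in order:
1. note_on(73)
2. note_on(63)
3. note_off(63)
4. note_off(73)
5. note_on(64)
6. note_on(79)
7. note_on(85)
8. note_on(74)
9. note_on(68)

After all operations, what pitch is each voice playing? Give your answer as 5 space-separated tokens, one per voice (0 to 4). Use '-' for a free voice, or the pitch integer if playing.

Answer: 64 79 85 74 68

Derivation:
Op 1: note_on(73): voice 0 is free -> assigned | voices=[73 - - - -]
Op 2: note_on(63): voice 1 is free -> assigned | voices=[73 63 - - -]
Op 3: note_off(63): free voice 1 | voices=[73 - - - -]
Op 4: note_off(73): free voice 0 | voices=[- - - - -]
Op 5: note_on(64): voice 0 is free -> assigned | voices=[64 - - - -]
Op 6: note_on(79): voice 1 is free -> assigned | voices=[64 79 - - -]
Op 7: note_on(85): voice 2 is free -> assigned | voices=[64 79 85 - -]
Op 8: note_on(74): voice 3 is free -> assigned | voices=[64 79 85 74 -]
Op 9: note_on(68): voice 4 is free -> assigned | voices=[64 79 85 74 68]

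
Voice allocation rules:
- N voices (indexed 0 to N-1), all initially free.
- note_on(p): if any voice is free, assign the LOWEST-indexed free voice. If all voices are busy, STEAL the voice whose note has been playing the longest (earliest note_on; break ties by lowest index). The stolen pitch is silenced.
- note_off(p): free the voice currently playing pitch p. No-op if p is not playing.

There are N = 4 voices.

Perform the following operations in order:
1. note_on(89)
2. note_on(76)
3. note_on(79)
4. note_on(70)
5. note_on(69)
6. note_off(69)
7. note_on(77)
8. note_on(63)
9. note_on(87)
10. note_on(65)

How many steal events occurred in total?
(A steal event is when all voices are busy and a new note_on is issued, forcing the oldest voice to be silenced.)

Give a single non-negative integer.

Answer: 4

Derivation:
Op 1: note_on(89): voice 0 is free -> assigned | voices=[89 - - -]
Op 2: note_on(76): voice 1 is free -> assigned | voices=[89 76 - -]
Op 3: note_on(79): voice 2 is free -> assigned | voices=[89 76 79 -]
Op 4: note_on(70): voice 3 is free -> assigned | voices=[89 76 79 70]
Op 5: note_on(69): all voices busy, STEAL voice 0 (pitch 89, oldest) -> assign | voices=[69 76 79 70]
Op 6: note_off(69): free voice 0 | voices=[- 76 79 70]
Op 7: note_on(77): voice 0 is free -> assigned | voices=[77 76 79 70]
Op 8: note_on(63): all voices busy, STEAL voice 1 (pitch 76, oldest) -> assign | voices=[77 63 79 70]
Op 9: note_on(87): all voices busy, STEAL voice 2 (pitch 79, oldest) -> assign | voices=[77 63 87 70]
Op 10: note_on(65): all voices busy, STEAL voice 3 (pitch 70, oldest) -> assign | voices=[77 63 87 65]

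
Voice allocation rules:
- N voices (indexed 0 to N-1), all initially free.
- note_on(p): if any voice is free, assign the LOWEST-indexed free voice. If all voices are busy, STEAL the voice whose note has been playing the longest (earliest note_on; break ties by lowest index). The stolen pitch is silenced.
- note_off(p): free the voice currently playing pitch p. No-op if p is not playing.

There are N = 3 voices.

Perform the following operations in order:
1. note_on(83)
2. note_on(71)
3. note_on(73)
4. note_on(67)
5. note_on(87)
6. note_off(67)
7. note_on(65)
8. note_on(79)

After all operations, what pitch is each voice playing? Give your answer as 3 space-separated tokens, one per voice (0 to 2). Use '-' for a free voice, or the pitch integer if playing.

Op 1: note_on(83): voice 0 is free -> assigned | voices=[83 - -]
Op 2: note_on(71): voice 1 is free -> assigned | voices=[83 71 -]
Op 3: note_on(73): voice 2 is free -> assigned | voices=[83 71 73]
Op 4: note_on(67): all voices busy, STEAL voice 0 (pitch 83, oldest) -> assign | voices=[67 71 73]
Op 5: note_on(87): all voices busy, STEAL voice 1 (pitch 71, oldest) -> assign | voices=[67 87 73]
Op 6: note_off(67): free voice 0 | voices=[- 87 73]
Op 7: note_on(65): voice 0 is free -> assigned | voices=[65 87 73]
Op 8: note_on(79): all voices busy, STEAL voice 2 (pitch 73, oldest) -> assign | voices=[65 87 79]

Answer: 65 87 79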